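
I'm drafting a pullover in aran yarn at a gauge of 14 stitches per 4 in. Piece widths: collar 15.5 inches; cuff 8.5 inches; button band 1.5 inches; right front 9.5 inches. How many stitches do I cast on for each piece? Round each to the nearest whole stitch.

Rate = 14/4 = 3.5 sts per in.
collar: 15.5 × 3.5 = 54.25 → 54.
cuff: 8.5 × 3.5 = 29.75 → 30.
button band: 1.5 × 3.5 = 5.25 → 5.
right front: 9.5 × 3.5 = 33.25 → 33.

collar 54; cuff 30; button band 5; right front 33.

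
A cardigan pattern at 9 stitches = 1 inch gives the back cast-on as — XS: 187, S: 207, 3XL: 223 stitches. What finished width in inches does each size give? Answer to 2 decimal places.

9/1 = 9 sts per in.
XS: 187 / 9 = 20.778 → 20.78 in.
S: 207 / 9 = 23.000 → 23.00 in.
3XL: 223 / 9 = 24.778 → 24.78 in.

XS 20.78 inches; S 23.00 inches; 3XL 24.78 inches.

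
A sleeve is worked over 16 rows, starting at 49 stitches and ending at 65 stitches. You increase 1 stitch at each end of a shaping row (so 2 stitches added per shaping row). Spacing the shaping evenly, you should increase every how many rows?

Stitches to add: |65 − 49| = 16.
Shaping rows needed: 16 / 2 = 8.
16 rows / 8 = every 2 rows.

Increase every 2nd row.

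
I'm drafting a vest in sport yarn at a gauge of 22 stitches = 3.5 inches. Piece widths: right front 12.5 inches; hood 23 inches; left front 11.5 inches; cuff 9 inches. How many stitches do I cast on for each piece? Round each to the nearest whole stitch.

right front 79; hood 145; left front 72; cuff 57.

Rate = 22/3.5 = 6.286 sts per in.
right front: 12.5 × 6.286 = 78.57 → 79.
hood: 23 × 6.286 = 144.57 → 145.
left front: 11.5 × 6.286 = 72.29 → 72.
cuff: 9 × 6.286 = 56.57 → 57.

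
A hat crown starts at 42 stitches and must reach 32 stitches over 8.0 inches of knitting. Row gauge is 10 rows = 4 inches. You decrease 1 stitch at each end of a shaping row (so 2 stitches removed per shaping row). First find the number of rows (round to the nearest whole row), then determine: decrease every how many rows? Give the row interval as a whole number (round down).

Rows = 8.0 × 2.5 = 20.0 → 20 rows.
Stitches to remove: 10 → 5 shaping rows (at 2 st each).
20 / 5 = 4.00 → every 4 rows.

Decrease every 4th row.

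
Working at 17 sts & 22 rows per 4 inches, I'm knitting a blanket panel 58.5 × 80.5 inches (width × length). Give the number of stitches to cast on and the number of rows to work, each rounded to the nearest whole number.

Stitch gauge = 17/4 = 4.25 sts/in; 58.5 × 4.25 = 248.62 → 249 sts.
Row gauge = 22/4 = 5.5 rows/in; 80.5 × 5.5 = 442.75 → 443 rows.

Cast on 249 stitches and work 443 rows.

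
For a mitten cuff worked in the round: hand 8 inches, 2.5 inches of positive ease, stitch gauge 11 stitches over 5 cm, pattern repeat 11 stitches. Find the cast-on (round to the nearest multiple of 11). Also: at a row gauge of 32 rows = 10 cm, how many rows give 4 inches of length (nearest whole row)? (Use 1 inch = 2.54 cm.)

Cast on 55 stitches; work 33 rows.

Finished = 8 + 2.5 = 10.5 inches.
10.5 inches × 2.54 = 26.67 cm.
11/5 = 2.2 sts per cm; 26.67 × 2.2 = 58.67 sts.
Nearest multiple of 11 → 55.
4 inches = 10.16 cm; × 3.2 = 32.51 → 33 rows.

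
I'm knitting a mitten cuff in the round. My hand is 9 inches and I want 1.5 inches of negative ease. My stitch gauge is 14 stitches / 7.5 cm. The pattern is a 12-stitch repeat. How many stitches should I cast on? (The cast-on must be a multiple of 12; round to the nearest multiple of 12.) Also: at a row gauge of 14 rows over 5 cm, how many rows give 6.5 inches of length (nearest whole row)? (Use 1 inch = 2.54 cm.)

Finished = 9 − 1.5 = 7.5 inches.
7.5 inches × 2.54 = 19.05 cm.
14/7.5 = 1.867 sts per cm; 19.05 × 1.867 = 35.56 sts.
Nearest multiple of 12 → 36.
6.5 inches = 16.51 cm; × 2.8 = 46.23 → 46 rows.

Cast on 36 stitches; work 46 rows.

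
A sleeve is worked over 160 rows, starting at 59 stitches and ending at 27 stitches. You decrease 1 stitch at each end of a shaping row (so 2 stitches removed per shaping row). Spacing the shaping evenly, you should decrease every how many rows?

Stitches to remove: |27 − 59| = 32.
Shaping rows needed: 32 / 2 = 16.
160 rows / 16 = every 10 rows.

Decrease every 10th row.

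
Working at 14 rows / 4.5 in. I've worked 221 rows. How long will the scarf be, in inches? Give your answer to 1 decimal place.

14 rows / 4.5 inch = 3.111 rows per inch.
221 / 3.111 = 71.04 inches.

71.0 inches.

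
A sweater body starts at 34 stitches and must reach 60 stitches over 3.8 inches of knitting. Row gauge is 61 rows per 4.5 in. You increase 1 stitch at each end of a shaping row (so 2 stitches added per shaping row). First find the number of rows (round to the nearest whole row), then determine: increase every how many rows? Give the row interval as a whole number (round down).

Rows = 3.8 × 13.556 = 51.5 → 52 rows.
Stitches to add: 26 → 13 shaping rows (at 2 st each).
52 / 13 = 4.00 → every 4 rows.

Increase every 4th row.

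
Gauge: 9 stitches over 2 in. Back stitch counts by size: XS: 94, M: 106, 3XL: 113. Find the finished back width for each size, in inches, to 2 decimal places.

XS 20.89 inches; M 23.56 inches; 3XL 25.11 inches.

9/2 = 4.5 sts per in.
XS: 94 / 4.5 = 20.889 → 20.89 in.
M: 106 / 4.5 = 23.556 → 23.56 in.
3XL: 113 / 4.5 = 25.111 → 25.11 in.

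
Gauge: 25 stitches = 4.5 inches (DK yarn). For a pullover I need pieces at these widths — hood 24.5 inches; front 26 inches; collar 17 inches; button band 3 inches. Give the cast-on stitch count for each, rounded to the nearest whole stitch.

hood 136; front 144; collar 94; button band 17.

Rate = 25/4.5 = 5.556 sts per in.
hood: 24.5 × 5.556 = 136.11 → 136.
front: 26 × 5.556 = 144.44 → 144.
collar: 17 × 5.556 = 94.44 → 94.
button band: 3 × 5.556 = 16.67 → 17.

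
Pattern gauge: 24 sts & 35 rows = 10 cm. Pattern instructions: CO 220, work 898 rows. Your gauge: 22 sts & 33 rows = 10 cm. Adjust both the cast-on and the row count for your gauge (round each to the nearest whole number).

Stitches: 220 × 22/24 = 201.67 → 202.
Rows: 898 × 33/35 = 846.69 → 847.

Cast on 202 stitches; work 847 rows.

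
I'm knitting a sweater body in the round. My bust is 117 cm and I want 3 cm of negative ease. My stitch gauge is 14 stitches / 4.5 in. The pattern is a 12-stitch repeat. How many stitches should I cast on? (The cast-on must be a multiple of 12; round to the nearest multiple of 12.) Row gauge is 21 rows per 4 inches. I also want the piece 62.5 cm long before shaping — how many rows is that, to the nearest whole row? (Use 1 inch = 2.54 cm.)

Finished = 117 − 3 = 114 cm.
114 cm × 1/2.54 = 44.88 inches.
14/4.5 = 3.111 sts per in; 44.88 × 3.111 = 139.63 sts.
Nearest multiple of 12 → 144.
62.5 cm = 24.61 inches; × 5.25 = 129.18 → 129 rows.

Cast on 144 stitches; work 129 rows.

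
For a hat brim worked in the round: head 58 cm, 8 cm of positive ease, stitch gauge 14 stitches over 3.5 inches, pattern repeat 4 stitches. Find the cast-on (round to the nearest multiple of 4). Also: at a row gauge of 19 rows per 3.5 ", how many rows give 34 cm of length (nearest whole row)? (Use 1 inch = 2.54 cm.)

Cast on 104 stitches; work 73 rows.

Finished = 58 + 8 = 66 cm.
66 cm × 1/2.54 = 25.98 inches.
14/3.5 = 4 sts per in; 25.98 × 4 = 103.94 sts.
Nearest multiple of 4 → 104.
34 cm = 13.39 inches; × 5.429 = 72.67 → 73 rows.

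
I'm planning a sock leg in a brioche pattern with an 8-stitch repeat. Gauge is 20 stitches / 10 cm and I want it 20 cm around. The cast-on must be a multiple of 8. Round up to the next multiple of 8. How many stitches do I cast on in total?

40 stitches.

20 / 10 = 2 sts per cm.
20 × 2 = 40.00 sts.
Next multiple of 8: 40.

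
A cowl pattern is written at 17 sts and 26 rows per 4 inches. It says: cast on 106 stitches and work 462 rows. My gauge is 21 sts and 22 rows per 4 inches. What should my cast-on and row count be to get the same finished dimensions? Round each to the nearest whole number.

Cast on 131 stitches; work 391 rows.

Stitches: 106 × 21/17 = 130.94 → 131.
Rows: 462 × 22/26 = 390.92 → 391.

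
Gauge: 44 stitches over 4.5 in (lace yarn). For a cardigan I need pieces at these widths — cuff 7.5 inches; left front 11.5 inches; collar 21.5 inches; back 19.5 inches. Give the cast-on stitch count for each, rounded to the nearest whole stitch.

cuff 73; left front 112; collar 210; back 191.

Rate = 44/4.5 = 9.778 sts per in.
cuff: 7.5 × 9.778 = 73.33 → 73.
left front: 11.5 × 9.778 = 112.44 → 112.
collar: 21.5 × 9.778 = 210.22 → 210.
back: 19.5 × 9.778 = 190.67 → 191.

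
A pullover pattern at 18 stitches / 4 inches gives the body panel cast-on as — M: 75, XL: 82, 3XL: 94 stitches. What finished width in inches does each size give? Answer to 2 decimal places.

M 16.67 inches; XL 18.22 inches; 3XL 20.89 inches.

18/4 = 4.5 sts per in.
M: 75 / 4.5 = 16.667 → 16.67 in.
XL: 82 / 4.5 = 18.222 → 18.22 in.
3XL: 94 / 4.5 = 20.889 → 20.89 in.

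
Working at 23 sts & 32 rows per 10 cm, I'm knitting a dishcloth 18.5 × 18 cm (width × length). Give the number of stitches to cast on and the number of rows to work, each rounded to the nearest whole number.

Stitch gauge = 23/10 = 2.3 sts/cm; 18.5 × 2.3 = 42.55 → 43 sts.
Row gauge = 32/10 = 3.2 rows/cm; 18 × 3.2 = 57.60 → 58 rows.

Cast on 43 stitches and work 58 rows.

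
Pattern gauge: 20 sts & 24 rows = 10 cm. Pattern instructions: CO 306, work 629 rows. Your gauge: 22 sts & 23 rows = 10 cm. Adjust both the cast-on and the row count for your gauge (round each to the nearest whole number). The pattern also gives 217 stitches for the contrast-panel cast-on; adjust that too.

Stitches: 306 × 22/20 = 336.60 → 337.
Rows: 629 × 23/24 = 602.79 → 603.
contrast-panel cast-on: 217 × 22/20 = 238.70 → 239.

Cast on 337 stitches; work 603 rows; contrast-panel cast-on 239 stitches.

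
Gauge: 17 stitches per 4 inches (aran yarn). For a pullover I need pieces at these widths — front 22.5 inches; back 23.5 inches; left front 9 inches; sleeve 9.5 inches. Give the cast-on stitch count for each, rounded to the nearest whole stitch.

Rate = 17/4 = 4.25 sts per in.
front: 22.5 × 4.25 = 95.62 → 96.
back: 23.5 × 4.25 = 99.88 → 100.
left front: 9 × 4.25 = 38.25 → 38.
sleeve: 9.5 × 4.25 = 40.38 → 40.

front 96; back 100; left front 38; sleeve 40.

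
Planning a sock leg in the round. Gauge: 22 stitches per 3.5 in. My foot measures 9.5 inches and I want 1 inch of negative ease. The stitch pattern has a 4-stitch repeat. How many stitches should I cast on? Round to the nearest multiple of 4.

Cast on 52 stitches.

Finished = 9.5 − 1 = 8.5 inches.
22 / 3.5 = 6.286 sts/in.
8.5 × 6.286 = 53.43 sts.
Nearest multiple of 4: 52.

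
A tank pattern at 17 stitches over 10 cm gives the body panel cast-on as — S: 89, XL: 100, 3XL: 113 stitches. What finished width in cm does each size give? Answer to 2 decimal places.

17/10 = 1.7 sts per cm.
S: 89 / 1.7 = 52.353 → 52.35 cm.
XL: 100 / 1.7 = 58.824 → 58.82 cm.
3XL: 113 / 1.7 = 66.471 → 66.47 cm.

S 52.35 cm; XL 58.82 cm; 3XL 66.47 cm.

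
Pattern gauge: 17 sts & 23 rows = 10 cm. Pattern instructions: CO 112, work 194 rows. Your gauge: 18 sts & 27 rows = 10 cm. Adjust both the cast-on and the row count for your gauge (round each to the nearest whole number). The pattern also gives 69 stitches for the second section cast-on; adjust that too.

Stitches: 112 × 18/17 = 118.59 → 119.
Rows: 194 × 27/23 = 227.74 → 228.
second section cast-on: 69 × 18/17 = 73.06 → 73.

Cast on 119 stitches; work 228 rows; second section cast-on 73 stitches.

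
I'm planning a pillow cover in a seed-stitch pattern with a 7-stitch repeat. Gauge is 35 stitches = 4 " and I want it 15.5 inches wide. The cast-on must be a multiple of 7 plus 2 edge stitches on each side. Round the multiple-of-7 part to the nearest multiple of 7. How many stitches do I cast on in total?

35 / 4 = 8.75 sts per inch.
15.5 × 8.75 = 135.62 sts.
Less 4 edge sts → 131.62 for the repeat.
Nearest multiple of 7: 133.
Add back 4 edge sts → 137.

137 stitches.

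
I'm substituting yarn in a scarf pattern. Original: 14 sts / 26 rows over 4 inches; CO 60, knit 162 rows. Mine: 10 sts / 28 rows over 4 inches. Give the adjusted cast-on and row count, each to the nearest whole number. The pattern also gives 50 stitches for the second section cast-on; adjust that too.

Cast on 43 stitches; work 174 rows; second section cast-on 36 stitches.

Stitches: 60 × 10/14 = 42.86 → 43.
Rows: 162 × 28/26 = 174.46 → 174.
second section cast-on: 50 × 10/14 = 35.71 → 36.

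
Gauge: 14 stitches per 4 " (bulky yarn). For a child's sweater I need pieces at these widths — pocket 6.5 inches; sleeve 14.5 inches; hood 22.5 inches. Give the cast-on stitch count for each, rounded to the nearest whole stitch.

Rate = 14/4 = 3.5 sts per in.
pocket: 6.5 × 3.5 = 22.75 → 23.
sleeve: 14.5 × 3.5 = 50.75 → 51.
hood: 22.5 × 3.5 = 78.75 → 79.

pocket 23; sleeve 51; hood 79.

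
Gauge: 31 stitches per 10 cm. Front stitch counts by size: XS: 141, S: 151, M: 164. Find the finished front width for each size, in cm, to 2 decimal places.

XS 45.48 cm; S 48.71 cm; M 52.90 cm.

31/10 = 3.1 sts per cm.
XS: 141 / 3.1 = 45.484 → 45.48 cm.
S: 151 / 3.1 = 48.710 → 48.71 cm.
M: 164 / 3.1 = 52.903 → 52.90 cm.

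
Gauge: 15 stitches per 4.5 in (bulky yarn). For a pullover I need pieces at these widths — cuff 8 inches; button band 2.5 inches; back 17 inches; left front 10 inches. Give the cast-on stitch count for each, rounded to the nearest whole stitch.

Rate = 15/4.5 = 3.333 sts per in.
cuff: 8 × 3.333 = 26.67 → 27.
button band: 2.5 × 3.333 = 8.33 → 8.
back: 17 × 3.333 = 56.67 → 57.
left front: 10 × 3.333 = 33.33 → 33.

cuff 27; button band 8; back 57; left front 33.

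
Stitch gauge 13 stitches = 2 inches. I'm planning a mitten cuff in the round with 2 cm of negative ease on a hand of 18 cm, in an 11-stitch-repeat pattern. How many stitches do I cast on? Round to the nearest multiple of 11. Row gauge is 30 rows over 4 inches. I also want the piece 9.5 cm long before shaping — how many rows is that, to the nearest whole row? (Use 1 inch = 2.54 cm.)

Cast on 44 stitches; work 28 rows.

Finished = 18 − 2 = 16 cm.
16 cm × 1/2.54 = 6.30 inches.
13/2 = 6.5 sts per in; 6.30 × 6.5 = 40.94 sts.
Nearest multiple of 11 → 44.
9.5 cm = 3.74 inches; × 7.5 = 28.05 → 28 rows.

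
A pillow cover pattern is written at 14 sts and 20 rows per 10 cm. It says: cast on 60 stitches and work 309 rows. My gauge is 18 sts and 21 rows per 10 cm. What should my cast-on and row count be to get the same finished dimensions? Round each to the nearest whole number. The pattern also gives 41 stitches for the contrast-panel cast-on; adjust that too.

Stitches: 60 × 18/14 = 77.14 → 77.
Rows: 309 × 21/20 = 324.45 → 324.
contrast-panel cast-on: 41 × 18/14 = 52.71 → 53.

Cast on 77 stitches; work 324 rows; contrast-panel cast-on 53 stitches.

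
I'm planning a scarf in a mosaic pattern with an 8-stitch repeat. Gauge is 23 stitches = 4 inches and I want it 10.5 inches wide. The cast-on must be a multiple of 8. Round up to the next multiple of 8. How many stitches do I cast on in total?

CO 64 sts.

23 / 4 = 5.75 sts per inch.
10.5 × 5.75 = 60.38 sts.
Next multiple of 8: 64.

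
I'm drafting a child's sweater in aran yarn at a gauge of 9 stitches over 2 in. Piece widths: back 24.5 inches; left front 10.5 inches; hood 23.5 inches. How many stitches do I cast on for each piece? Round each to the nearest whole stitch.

back 110; left front 47; hood 106.

Rate = 9/2 = 4.5 sts per in.
back: 24.5 × 4.5 = 110.25 → 110.
left front: 10.5 × 4.5 = 47.25 → 47.
hood: 23.5 × 4.5 = 105.75 → 106.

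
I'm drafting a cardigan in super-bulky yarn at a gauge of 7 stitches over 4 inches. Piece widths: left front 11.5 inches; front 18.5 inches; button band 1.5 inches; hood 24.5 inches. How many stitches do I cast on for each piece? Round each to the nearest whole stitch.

Rate = 7/4 = 1.75 sts per in.
left front: 11.5 × 1.75 = 20.12 → 20.
front: 18.5 × 1.75 = 32.38 → 32.
button band: 1.5 × 1.75 = 2.62 → 3.
hood: 24.5 × 1.75 = 42.88 → 43.

left front 20; front 32; button band 3; hood 43.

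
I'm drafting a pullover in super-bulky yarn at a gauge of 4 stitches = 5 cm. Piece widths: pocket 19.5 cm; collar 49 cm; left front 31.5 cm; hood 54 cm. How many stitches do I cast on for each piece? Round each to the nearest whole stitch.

Rate = 4/5 = 0.8 sts per cm.
pocket: 19.5 × 0.8 = 15.60 → 16.
collar: 49 × 0.8 = 39.20 → 39.
left front: 31.5 × 0.8 = 25.20 → 25.
hood: 54 × 0.8 = 43.20 → 43.

pocket 16; collar 39; left front 25; hood 43.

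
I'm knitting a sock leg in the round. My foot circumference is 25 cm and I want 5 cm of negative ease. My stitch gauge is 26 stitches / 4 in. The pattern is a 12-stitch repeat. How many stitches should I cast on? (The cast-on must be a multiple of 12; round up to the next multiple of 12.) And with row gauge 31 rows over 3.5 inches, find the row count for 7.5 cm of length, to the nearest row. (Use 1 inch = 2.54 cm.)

Cast on 60 stitches; work 26 rows.

Finished = 25 − 5 = 20 cm.
20 cm × 1/2.54 = 7.87 inches.
26/4 = 6.5 sts per in; 7.87 × 6.5 = 51.18 sts.
Next multiple of 12 → 60.
7.5 cm = 2.95 inches; × 8.857 = 26.15 → 26 rows.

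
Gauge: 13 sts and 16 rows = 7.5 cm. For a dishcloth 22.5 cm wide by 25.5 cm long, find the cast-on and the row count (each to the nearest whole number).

Stitch gauge = 13/7.5 = 1.733 sts/cm; 22.5 × 1.733 = 39.00 → 39 sts.
Row gauge = 16/7.5 = 2.133 rows/cm; 25.5 × 2.133 = 54.40 → 54 rows.

Cast on 39 stitches and work 54 rows.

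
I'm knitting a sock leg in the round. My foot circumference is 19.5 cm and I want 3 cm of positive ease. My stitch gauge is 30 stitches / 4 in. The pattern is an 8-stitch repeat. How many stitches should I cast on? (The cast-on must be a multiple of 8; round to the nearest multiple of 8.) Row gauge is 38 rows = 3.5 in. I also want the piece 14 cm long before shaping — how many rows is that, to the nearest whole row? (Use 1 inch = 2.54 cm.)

Cast on 64 stitches; work 60 rows.

Finished = 19.5 + 3 = 22.5 cm.
22.5 cm × 1/2.54 = 8.86 inches.
30/4 = 7.5 sts per in; 8.86 × 7.5 = 66.44 sts.
Nearest multiple of 8 → 64.
14 cm = 5.51 inches; × 10.857 = 59.84 → 60 rows.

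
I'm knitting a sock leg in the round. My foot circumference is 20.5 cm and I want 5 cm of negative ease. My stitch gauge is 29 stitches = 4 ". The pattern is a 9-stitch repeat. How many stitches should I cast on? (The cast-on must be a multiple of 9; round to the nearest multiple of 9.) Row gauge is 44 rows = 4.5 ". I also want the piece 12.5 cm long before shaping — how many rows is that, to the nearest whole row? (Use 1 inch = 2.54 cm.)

Cast on 45 stitches; work 48 rows.

Finished = 20.5 − 5 = 15.5 cm.
15.5 cm × 1/2.54 = 6.10 inches.
29/4 = 7.25 sts per in; 6.10 × 7.25 = 44.24 sts.
Nearest multiple of 9 → 45.
12.5 cm = 4.92 inches; × 9.778 = 48.12 → 48 rows.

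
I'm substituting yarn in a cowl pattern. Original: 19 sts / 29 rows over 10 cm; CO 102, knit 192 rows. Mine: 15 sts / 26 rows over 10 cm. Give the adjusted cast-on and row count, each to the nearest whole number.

Cast on 81 stitches; work 172 rows.

Stitches: 102 × 15/19 = 80.53 → 81.
Rows: 192 × 26/29 = 172.14 → 172.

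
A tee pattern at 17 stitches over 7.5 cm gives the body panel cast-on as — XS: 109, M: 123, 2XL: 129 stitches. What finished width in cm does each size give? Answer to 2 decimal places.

17/7.5 = 2.267 sts per cm.
XS: 109 / 2.267 = 48.088 → 48.09 cm.
M: 123 / 2.267 = 54.265 → 54.26 cm.
2XL: 129 / 2.267 = 56.912 → 56.91 cm.

XS 48.09 cm; M 54.26 cm; 2XL 56.91 cm.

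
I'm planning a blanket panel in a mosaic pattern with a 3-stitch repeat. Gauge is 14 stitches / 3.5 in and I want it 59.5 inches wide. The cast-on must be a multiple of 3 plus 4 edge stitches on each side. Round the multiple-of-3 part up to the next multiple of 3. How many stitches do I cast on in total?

239 stitches.

14 / 3.5 = 4 sts per inch.
59.5 × 4 = 238.00 sts.
Less 8 edge sts → 230.00 for the repeat.
Next multiple of 3: 231.
Add back 8 edge sts → 239.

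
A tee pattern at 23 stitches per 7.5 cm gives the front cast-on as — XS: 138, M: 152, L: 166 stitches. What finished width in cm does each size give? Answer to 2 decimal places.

23/7.5 = 3.067 sts per cm.
XS: 138 / 3.067 = 45.000 → 45.00 cm.
M: 152 / 3.067 = 49.565 → 49.57 cm.
L: 166 / 3.067 = 54.130 → 54.13 cm.

XS 45.00 cm; M 49.57 cm; L 54.13 cm.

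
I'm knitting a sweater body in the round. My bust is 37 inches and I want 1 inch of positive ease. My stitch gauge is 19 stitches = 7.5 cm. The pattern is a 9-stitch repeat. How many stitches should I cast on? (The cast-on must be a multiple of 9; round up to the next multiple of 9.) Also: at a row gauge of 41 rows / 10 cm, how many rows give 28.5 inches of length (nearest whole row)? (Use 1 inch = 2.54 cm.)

Cast on 252 stitches; work 297 rows.

Finished = 37 + 1 = 38 inches.
38 inches × 2.54 = 96.52 cm.
19/7.5 = 2.533 sts per cm; 96.52 × 2.533 = 244.52 sts.
Next multiple of 9 → 252.
28.5 inches = 72.39 cm; × 4.1 = 296.80 → 297 rows.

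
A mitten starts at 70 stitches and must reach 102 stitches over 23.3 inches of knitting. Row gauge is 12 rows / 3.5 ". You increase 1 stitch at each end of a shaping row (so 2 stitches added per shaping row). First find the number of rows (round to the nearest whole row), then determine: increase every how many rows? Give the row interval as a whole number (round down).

Rows = 23.3 × 3.429 = 79.9 → 80 rows.
Stitches to add: 32 → 16 shaping rows (at 2 st each).
80 / 16 = 5.00 → every 5 rows.

Increase every 5th row.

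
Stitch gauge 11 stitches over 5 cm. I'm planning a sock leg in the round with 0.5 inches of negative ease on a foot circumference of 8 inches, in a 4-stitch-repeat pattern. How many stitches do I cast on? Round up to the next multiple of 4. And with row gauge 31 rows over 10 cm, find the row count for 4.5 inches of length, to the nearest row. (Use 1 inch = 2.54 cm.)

Cast on 44 stitches; work 35 rows.

Finished = 8 − 0.5 = 7.5 inches.
7.5 inches × 2.54 = 19.05 cm.
11/5 = 2.2 sts per cm; 19.05 × 2.2 = 41.91 sts.
Next multiple of 4 → 44.
4.5 inches = 11.43 cm; × 3.1 = 35.43 → 35 rows.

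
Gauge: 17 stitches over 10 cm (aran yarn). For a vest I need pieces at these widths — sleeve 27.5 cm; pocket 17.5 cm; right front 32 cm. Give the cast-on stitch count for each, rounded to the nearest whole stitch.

sleeve 47; pocket 30; right front 54.

Rate = 17/10 = 1.7 sts per cm.
sleeve: 27.5 × 1.7 = 46.75 → 47.
pocket: 17.5 × 1.7 = 29.75 → 30.
right front: 32 × 1.7 = 54.40 → 54.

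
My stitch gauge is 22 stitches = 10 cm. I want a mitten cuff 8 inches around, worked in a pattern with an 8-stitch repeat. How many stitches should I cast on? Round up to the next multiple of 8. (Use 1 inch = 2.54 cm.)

48 stitches.

8 in = 8 × 2.54 = 20.32 cm.
22 / 10 = 2.2 sts/cm.
20.32 × 2.2 = 44.70 sts.
→ 48.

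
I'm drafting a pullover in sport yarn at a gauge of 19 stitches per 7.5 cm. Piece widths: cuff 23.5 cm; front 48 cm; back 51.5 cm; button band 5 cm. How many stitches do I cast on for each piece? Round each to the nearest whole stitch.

cuff 60; front 122; back 130; button band 13.

Rate = 19/7.5 = 2.533 sts per cm.
cuff: 23.5 × 2.533 = 59.53 → 60.
front: 48 × 2.533 = 121.60 → 122.
back: 51.5 × 2.533 = 130.47 → 130.
button band: 5 × 2.533 = 12.67 → 13.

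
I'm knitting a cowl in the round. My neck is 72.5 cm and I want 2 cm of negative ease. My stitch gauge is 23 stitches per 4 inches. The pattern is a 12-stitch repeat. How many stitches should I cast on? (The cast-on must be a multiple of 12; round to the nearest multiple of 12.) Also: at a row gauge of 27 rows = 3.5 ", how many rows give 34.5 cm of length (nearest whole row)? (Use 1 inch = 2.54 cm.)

Cast on 156 stitches; work 105 rows.

Finished = 72.5 − 2 = 70.5 cm.
70.5 cm × 1/2.54 = 27.76 inches.
23/4 = 5.75 sts per in; 27.76 × 5.75 = 159.60 sts.
Nearest multiple of 12 → 156.
34.5 cm = 13.58 inches; × 7.714 = 104.78 → 105 rows.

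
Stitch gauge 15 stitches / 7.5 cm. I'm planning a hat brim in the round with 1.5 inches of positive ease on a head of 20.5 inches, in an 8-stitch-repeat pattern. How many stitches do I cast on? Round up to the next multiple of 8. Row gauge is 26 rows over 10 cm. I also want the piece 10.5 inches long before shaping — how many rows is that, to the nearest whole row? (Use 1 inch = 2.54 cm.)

Cast on 112 stitches; work 69 rows.

Finished = 20.5 + 1.5 = 22 inches.
22 inches × 2.54 = 55.88 cm.
15/7.5 = 2 sts per cm; 55.88 × 2 = 111.76 sts.
Next multiple of 8 → 112.
10.5 inches = 26.67 cm; × 2.6 = 69.34 → 69 rows.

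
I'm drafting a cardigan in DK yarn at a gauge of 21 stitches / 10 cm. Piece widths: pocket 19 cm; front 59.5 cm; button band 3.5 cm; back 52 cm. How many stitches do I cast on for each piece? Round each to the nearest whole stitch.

pocket 40; front 125; button band 7; back 109.

Rate = 21/10 = 2.1 sts per cm.
pocket: 19 × 2.1 = 39.90 → 40.
front: 59.5 × 2.1 = 124.95 → 125.
button band: 3.5 × 2.1 = 7.35 → 7.
back: 52 × 2.1 = 109.20 → 109.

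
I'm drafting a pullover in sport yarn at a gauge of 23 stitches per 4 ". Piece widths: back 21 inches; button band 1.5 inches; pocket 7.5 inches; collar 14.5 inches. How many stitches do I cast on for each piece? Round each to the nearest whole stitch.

Rate = 23/4 = 5.75 sts per in.
back: 21 × 5.75 = 120.75 → 121.
button band: 1.5 × 5.75 = 8.62 → 9.
pocket: 7.5 × 5.75 = 43.12 → 43.
collar: 14.5 × 5.75 = 83.38 → 83.

back 121; button band 9; pocket 43; collar 83.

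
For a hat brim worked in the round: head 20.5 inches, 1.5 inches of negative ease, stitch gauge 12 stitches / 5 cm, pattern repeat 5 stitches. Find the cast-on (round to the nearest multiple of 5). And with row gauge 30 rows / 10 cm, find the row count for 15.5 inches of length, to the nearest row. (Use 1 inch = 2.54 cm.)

Finished = 20.5 − 1.5 = 19 inches.
19 inches × 2.54 = 48.26 cm.
12/5 = 2.4 sts per cm; 48.26 × 2.4 = 115.82 sts.
Nearest multiple of 5 → 115.
15.5 inches = 39.37 cm; × 3 = 118.11 → 118 rows.

Cast on 115 stitches; work 118 rows.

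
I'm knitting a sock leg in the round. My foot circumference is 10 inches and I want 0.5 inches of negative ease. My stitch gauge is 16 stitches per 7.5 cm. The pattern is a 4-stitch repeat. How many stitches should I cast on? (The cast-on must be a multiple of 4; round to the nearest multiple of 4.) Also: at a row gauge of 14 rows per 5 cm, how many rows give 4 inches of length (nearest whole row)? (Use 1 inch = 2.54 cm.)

Finished = 10 − 0.5 = 9.5 inches.
9.5 inches × 2.54 = 24.13 cm.
16/7.5 = 2.133 sts per cm; 24.13 × 2.133 = 51.48 sts.
Nearest multiple of 4 → 52.
4 inches = 10.16 cm; × 2.8 = 28.45 → 28 rows.

Cast on 52 stitches; work 28 rows.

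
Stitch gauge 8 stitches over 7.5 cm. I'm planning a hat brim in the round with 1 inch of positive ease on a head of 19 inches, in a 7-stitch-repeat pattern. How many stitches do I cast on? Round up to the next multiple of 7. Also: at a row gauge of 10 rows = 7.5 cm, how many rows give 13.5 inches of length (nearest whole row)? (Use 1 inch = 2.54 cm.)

Cast on 56 stitches; work 46 rows.

Finished = 19 + 1 = 20 inches.
20 inches × 2.54 = 50.80 cm.
8/7.5 = 1.067 sts per cm; 50.80 × 1.067 = 54.19 sts.
Next multiple of 7 → 56.
13.5 inches = 34.29 cm; × 1.333 = 45.72 → 46 rows.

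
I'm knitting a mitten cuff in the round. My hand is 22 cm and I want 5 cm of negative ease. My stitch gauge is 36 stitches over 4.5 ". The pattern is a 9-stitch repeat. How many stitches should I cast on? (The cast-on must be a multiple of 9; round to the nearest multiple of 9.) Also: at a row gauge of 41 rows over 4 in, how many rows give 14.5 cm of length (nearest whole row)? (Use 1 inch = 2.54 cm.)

Cast on 54 stitches; work 59 rows.

Finished = 22 − 5 = 17 cm.
17 cm × 1/2.54 = 6.69 inches.
36/4.5 = 8 sts per in; 6.69 × 8 = 53.54 sts.
Nearest multiple of 9 → 54.
14.5 cm = 5.71 inches; × 10.25 = 58.51 → 59 rows.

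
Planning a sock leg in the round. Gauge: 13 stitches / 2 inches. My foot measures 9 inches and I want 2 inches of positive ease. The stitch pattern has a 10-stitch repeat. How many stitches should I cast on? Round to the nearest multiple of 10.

Finished = 9 + 2 = 11 inches.
13 / 2 = 6.5 sts/in.
11 × 6.5 = 71.50 sts.
Nearest multiple of 10: 70.

Cast on 70 stitches.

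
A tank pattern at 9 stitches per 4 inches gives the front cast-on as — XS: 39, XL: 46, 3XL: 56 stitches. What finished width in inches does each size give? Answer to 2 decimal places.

9/4 = 2.25 sts per in.
XS: 39 / 2.25 = 17.333 → 17.33 in.
XL: 46 / 2.25 = 20.444 → 20.44 in.
3XL: 56 / 2.25 = 24.889 → 24.89 in.

XS 17.33 inches; XL 20.44 inches; 3XL 24.89 inches.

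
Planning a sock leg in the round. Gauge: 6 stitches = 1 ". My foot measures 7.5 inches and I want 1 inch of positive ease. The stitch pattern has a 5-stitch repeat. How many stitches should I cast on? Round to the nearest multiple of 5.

CO 50 sts.

Finished = 7.5 + 1 = 8.5 inches.
6 / 1 = 6 sts/in.
8.5 × 6 = 51.00 sts.
Nearest multiple of 5: 50.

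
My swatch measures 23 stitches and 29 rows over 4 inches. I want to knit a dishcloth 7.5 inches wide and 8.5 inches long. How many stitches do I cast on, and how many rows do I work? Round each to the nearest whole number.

Cast on 43 stitches and work 62 rows.

Stitch gauge = 23/4 = 5.75 sts/in; 7.5 × 5.75 = 43.12 → 43 sts.
Row gauge = 29/4 = 7.25 rows/in; 8.5 × 7.25 = 61.62 → 62 rows.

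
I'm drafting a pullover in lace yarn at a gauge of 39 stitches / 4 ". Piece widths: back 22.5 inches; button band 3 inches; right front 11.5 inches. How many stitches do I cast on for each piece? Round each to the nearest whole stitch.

Rate = 39/4 = 9.75 sts per in.
back: 22.5 × 9.75 = 219.38 → 219.
button band: 3 × 9.75 = 29.25 → 29.
right front: 11.5 × 9.75 = 112.12 → 112.

back 219; button band 29; right front 112.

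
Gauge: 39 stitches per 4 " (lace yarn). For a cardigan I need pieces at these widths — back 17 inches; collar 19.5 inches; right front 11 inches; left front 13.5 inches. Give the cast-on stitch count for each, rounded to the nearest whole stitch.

back 166; collar 190; right front 107; left front 132.

Rate = 39/4 = 9.75 sts per in.
back: 17 × 9.75 = 165.75 → 166.
collar: 19.5 × 9.75 = 190.12 → 190.
right front: 11 × 9.75 = 107.25 → 107.
left front: 13.5 × 9.75 = 131.62 → 132.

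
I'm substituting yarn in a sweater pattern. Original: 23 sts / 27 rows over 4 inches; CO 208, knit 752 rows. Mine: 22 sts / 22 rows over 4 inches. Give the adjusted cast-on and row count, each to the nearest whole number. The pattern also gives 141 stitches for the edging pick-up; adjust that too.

Cast on 199 stitches; work 613 rows; edging pick-up 135 stitches.

Stitches: 208 × 22/23 = 198.96 → 199.
Rows: 752 × 22/27 = 612.74 → 613.
edging pick-up: 141 × 22/23 = 134.87 → 135.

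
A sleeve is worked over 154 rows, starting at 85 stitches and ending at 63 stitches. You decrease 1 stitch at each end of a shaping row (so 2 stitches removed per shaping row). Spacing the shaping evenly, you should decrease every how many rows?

Decrease every 14th row.

Stitches to remove: |63 − 85| = 22.
Shaping rows needed: 22 / 2 = 11.
154 rows / 11 = every 14 rows.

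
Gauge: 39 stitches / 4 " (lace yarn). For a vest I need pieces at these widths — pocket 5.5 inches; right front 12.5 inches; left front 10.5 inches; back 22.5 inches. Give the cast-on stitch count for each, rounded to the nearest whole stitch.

Rate = 39/4 = 9.75 sts per in.
pocket: 5.5 × 9.75 = 53.62 → 54.
right front: 12.5 × 9.75 = 121.88 → 122.
left front: 10.5 × 9.75 = 102.38 → 102.
back: 22.5 × 9.75 = 219.38 → 219.

pocket 54; right front 122; left front 102; back 219.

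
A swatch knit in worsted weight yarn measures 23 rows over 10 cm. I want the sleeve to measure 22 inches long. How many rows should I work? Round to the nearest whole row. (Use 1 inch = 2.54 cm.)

Work 129 rows.

22 in = 55.88 cm.
23 rows / 10 cm = 2.3 rows per cm.
55.88 × 2.3 = 128.52 rows.
Round to nearest → 129.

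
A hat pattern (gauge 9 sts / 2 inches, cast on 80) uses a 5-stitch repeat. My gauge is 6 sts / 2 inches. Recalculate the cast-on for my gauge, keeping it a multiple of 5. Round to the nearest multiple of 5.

55 stitches.

80 × 6 / 9 = 53.33.
Nearest multiple of 5: 55.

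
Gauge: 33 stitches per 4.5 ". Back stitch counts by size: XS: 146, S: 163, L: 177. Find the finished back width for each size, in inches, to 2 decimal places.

33/4.5 = 7.333 sts per in.
XS: 146 / 7.333 = 19.909 → 19.91 in.
S: 163 / 7.333 = 22.227 → 22.23 in.
L: 177 / 7.333 = 24.136 → 24.14 in.

XS 19.91 inches; S 22.23 inches; L 24.14 inches.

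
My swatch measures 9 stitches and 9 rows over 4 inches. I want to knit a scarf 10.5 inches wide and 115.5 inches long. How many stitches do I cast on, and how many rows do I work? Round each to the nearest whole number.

Cast on 24 stitches and work 260 rows.

Stitch gauge = 9/4 = 2.25 sts/in; 10.5 × 2.25 = 23.62 → 24 sts.
Row gauge = 9/4 = 2.25 rows/in; 115.5 × 2.25 = 259.88 → 260 rows.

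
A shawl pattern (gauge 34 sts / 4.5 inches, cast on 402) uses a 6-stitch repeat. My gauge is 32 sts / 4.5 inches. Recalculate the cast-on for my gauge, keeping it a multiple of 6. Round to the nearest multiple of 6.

402 × 32 / 34 = 378.35.
Nearest multiple of 6: 378.

378 stitches.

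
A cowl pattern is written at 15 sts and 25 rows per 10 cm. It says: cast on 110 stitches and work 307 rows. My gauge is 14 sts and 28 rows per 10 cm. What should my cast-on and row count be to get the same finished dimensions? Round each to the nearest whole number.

Stitches: 110 × 14/15 = 102.67 → 103.
Rows: 307 × 28/25 = 343.84 → 344.

Cast on 103 stitches; work 344 rows.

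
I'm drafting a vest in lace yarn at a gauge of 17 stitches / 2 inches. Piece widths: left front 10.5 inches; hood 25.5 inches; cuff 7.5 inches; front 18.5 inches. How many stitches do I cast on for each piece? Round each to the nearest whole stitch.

left front 89; hood 217; cuff 64; front 157.

Rate = 17/2 = 8.5 sts per in.
left front: 10.5 × 8.5 = 89.25 → 89.
hood: 25.5 × 8.5 = 216.75 → 217.
cuff: 7.5 × 8.5 = 63.75 → 64.
front: 18.5 × 8.5 = 157.25 → 157.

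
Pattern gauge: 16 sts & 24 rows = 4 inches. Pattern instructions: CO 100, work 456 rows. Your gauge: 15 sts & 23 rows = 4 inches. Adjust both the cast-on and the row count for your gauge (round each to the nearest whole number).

Cast on 94 stitches; work 437 rows.

Stitches: 100 × 15/16 = 93.75 → 94.
Rows: 456 × 23/24 = 437.00 → 437.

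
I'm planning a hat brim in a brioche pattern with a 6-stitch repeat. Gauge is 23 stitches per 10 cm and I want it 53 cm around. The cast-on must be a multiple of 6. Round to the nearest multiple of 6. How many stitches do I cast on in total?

CO 120 sts.

23 / 10 = 2.3 sts per cm.
53 × 2.3 = 121.90 sts.
Nearest multiple of 6: 120.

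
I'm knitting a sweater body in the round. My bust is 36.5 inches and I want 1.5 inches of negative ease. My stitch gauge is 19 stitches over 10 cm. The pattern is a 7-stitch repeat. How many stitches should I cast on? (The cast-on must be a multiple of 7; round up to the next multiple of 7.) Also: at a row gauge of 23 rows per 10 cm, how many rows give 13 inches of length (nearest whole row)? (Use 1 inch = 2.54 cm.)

Cast on 175 stitches; work 76 rows.

Finished = 36.5 − 1.5 = 35 inches.
35 inches × 2.54 = 88.90 cm.
19/10 = 1.9 sts per cm; 88.90 × 1.9 = 168.91 sts.
Next multiple of 7 → 175.
13 inches = 33.02 cm; × 2.3 = 75.95 → 76 rows.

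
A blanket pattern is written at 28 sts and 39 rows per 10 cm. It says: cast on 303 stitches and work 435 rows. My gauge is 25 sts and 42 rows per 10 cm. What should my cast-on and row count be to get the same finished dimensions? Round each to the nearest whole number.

Cast on 271 stitches; work 468 rows.

Stitches: 303 × 25/28 = 270.54 → 271.
Rows: 435 × 42/39 = 468.46 → 468.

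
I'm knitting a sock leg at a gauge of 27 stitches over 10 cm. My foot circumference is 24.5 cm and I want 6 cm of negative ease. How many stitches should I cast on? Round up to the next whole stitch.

Cast on 50 stitches.

Finished = 24.5 − 6 = 18.5 cm.
27 / 10 = 2.7 sts per cm.
18.50 × 2.7 = 49.95 sts.
→ 50 sts.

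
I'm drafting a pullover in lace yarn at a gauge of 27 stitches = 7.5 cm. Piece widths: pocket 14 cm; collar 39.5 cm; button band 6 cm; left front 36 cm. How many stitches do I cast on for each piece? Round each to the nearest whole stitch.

Rate = 27/7.5 = 3.6 sts per cm.
pocket: 14 × 3.6 = 50.40 → 50.
collar: 39.5 × 3.6 = 142.20 → 142.
button band: 6 × 3.6 = 21.60 → 22.
left front: 36 × 3.6 = 129.60 → 130.

pocket 50; collar 142; button band 22; left front 130.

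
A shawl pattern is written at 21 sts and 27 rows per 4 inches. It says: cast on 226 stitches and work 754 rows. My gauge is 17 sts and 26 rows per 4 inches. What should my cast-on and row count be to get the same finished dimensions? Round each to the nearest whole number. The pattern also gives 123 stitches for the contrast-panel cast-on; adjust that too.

Cast on 183 stitches; work 726 rows; contrast-panel cast-on 100 stitches.

Stitches: 226 × 17/21 = 182.95 → 183.
Rows: 754 × 26/27 = 726.07 → 726.
contrast-panel cast-on: 123 × 17/21 = 99.57 → 100.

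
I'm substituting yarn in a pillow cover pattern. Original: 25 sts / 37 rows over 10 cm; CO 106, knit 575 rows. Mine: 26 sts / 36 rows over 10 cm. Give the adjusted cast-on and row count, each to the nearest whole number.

Cast on 110 stitches; work 559 rows.

Stitches: 106 × 26/25 = 110.24 → 110.
Rows: 575 × 36/37 = 559.46 → 559.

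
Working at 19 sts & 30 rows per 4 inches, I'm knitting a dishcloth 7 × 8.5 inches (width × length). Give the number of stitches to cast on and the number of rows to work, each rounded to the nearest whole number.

Cast on 33 stitches and work 64 rows.

Stitch gauge = 19/4 = 4.75 sts/in; 7 × 4.75 = 33.25 → 33 sts.
Row gauge = 30/4 = 7.5 rows/in; 8.5 × 7.5 = 63.75 → 64 rows.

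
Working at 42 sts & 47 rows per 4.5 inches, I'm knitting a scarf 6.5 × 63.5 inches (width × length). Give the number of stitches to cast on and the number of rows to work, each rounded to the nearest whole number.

Cast on 61 stitches and work 663 rows.

Stitch gauge = 42/4.5 = 9.333 sts/in; 6.5 × 9.333 = 60.67 → 61 sts.
Row gauge = 47/4.5 = 10.444 rows/in; 63.5 × 10.444 = 663.22 → 663 rows.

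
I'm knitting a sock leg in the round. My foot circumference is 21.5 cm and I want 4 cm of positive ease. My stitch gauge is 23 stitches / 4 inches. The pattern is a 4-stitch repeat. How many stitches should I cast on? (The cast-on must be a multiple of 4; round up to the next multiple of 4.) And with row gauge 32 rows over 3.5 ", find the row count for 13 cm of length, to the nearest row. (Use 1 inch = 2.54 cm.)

Cast on 60 stitches; work 47 rows.

Finished = 21.5 + 4 = 25.5 cm.
25.5 cm × 1/2.54 = 10.04 inches.
23/4 = 5.75 sts per in; 10.04 × 5.75 = 57.73 sts.
Next multiple of 4 → 60.
13 cm = 5.12 inches; × 9.143 = 46.79 → 47 rows.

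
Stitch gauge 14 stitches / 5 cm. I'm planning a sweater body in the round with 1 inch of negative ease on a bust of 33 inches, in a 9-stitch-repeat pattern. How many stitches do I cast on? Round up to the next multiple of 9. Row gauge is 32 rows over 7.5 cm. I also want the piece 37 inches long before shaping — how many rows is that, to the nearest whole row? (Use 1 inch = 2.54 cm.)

Finished = 33 − 1 = 32 inches.
32 inches × 2.54 = 81.28 cm.
14/5 = 2.8 sts per cm; 81.28 × 2.8 = 227.58 sts.
Next multiple of 9 → 234.
37 inches = 93.98 cm; × 4.267 = 400.98 → 401 rows.

Cast on 234 stitches; work 401 rows.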